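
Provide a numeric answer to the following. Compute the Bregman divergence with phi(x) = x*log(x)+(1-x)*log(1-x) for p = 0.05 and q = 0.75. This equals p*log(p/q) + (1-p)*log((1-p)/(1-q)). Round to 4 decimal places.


Bregman divergence with negative entropy generator:
D = p*log(p/q) + (1-p)*log((1-p)/(1-q)).
p = 0.05, q = 0.75.
p*log(p/q) = 0.05*log(0.05/0.75) = -0.135403.
(1-p)*log((1-p)/(1-q)) = 0.95*log(0.95/0.25) = 1.268251.
D = -0.135403 + 1.268251 = 1.1328

1.1328


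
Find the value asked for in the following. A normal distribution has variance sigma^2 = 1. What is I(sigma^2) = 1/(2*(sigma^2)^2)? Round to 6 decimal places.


Fisher information for variance: I(sigma^2) = 1/(2*sigma^4).
sigma^2 = 1, so sigma^4 = 1.
I = 1/(2*1) = 1/2 = 0.500000

0.500000


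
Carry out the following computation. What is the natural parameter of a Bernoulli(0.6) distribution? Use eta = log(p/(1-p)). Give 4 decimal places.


Natural parameter for Bernoulli: eta = log(p/(1-p)).
p = 0.6, 1-p = 0.4.
p/(1-p) = 1.5.
eta = log(1.5) = 0.4055

0.4055


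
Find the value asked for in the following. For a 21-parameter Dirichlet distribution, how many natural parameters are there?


Exponential family dimension calculation:
Dirichlet with 21 components has 21 natural parameters.

21


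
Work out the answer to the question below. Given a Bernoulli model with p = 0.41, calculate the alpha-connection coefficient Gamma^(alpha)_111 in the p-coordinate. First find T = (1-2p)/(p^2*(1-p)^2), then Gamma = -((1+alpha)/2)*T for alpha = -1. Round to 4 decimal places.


Skewness (Amari-Chentsov) tensor: T = (1-2p)/(p^2*(1-p)^2).
p = 0.41, 1-2p = 0.18, p^2 = 0.1681, (1-p)^2 = 0.3481.
T = 0.18/(0.1681 * 0.3481) = 3.076102.
In the p-coordinate, Gamma^(alpha) = Gamma^(0) - (alpha/2)*T with Gamma^(0) = (1/2)*g'(p) = -T/2,
so Gamma^(alpha) = -((1+alpha)/2)*T.
alpha = -1, -(1+alpha)/2 = 0.0.
Gamma = 0.0 * 3.076102 = 0.0000

0.0000


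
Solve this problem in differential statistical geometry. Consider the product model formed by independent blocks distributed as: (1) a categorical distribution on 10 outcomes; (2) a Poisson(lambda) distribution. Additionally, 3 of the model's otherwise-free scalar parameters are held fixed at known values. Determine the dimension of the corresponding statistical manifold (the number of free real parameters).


The dimension of a statistical manifold equals the number of free
(independent) real parameters of the model. For a product of independent
blocks the parameter counts add.
- categorical on 10 outcomes (probabilities sum to 1): 10-1 = 9.
- Poisson (lambda): 1.
Total = 9 + 1 = 10.
3 parameter(s) fixed at known values: 10 - 3 = 7.
Dimension = 7

7


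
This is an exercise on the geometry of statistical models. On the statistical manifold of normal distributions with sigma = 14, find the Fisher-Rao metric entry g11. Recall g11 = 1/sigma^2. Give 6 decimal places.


For the 2-parameter normal family, the Fisher metric has:
  g11 = 1/sigma^2, g22 = 2/sigma^2.
sigma = 14, sigma^2 = 196.
g11 = 0.005102

0.005102


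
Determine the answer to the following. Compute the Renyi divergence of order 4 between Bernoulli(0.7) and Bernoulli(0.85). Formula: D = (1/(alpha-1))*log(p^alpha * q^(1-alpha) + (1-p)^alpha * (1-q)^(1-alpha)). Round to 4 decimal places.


Renyi divergence of order alpha between Bernoulli distributions:
D = (1/(alpha-1))*log(p^alpha * q^(1-alpha) + (1-p)^alpha * (1-q)^(1-alpha)).
alpha = 4, p = 0.7, q = 0.85.
p^alpha * q^(1-alpha) = 0.7^4 * 0.85^-3 = 0.390963.
(1-p)^alpha * (1-q)^(1-alpha) = 0.3^4 * 0.15^-3 = 2.4.
sum = 0.390963 + 2.4 = 2.790963.
D = (1/3)*log(2.790963) = 0.3421

0.3421


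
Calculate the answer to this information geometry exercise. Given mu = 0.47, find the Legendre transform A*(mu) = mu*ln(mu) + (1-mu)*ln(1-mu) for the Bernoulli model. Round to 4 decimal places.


Legendre transform for Bernoulli:
A*(mu) = mu*log(mu) + (1-mu)*log(1-mu).
mu = 0.47, 1-mu = 0.53.
mu*log(mu) = 0.47*log(0.47) = -0.354861.
(1-mu)*log(1-mu) = 0.53*log(0.53) = -0.336485.
A* = -0.354861 + -0.336485 = -0.6913

-0.6913


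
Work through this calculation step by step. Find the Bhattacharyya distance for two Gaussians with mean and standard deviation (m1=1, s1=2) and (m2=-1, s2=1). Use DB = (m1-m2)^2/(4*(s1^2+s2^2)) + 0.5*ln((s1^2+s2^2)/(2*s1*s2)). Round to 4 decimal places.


Bhattacharyya distance between two Gaussians:
DB = (m1-m2)^2/(4*(s1^2+s2^2)) + (1/2)*ln((s1^2+s2^2)/(2*s1*s2)).
(m1-m2)^2 = (2)^2 = 4.
s1^2+s2^2 = 4 + 1 = 5.
term1 = 4/20 = 0.2.
term2 = 0.5*ln(5/4.0) = 0.111572.
DB = 0.2 + 0.111572 = 0.3116

0.3116


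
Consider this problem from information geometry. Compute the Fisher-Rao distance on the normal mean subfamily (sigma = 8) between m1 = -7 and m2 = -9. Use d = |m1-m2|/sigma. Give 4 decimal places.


On the fixed-variance normal subfamily, geodesic distance = |m1-m2|/sigma.
|-7 - -9| = 2.
sigma = 8.
d = 2/8 = 0.2500

0.2500


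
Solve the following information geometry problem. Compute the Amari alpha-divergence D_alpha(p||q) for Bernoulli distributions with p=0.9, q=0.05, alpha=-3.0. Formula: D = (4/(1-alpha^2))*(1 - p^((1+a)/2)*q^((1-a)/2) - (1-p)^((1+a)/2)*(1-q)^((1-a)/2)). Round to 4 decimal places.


Amari alpha-divergence:
D = (4/(1-alpha^2))*(1 - p^((1+a)/2)*q^((1-a)/2) - (1-p)^((1+a)/2)*(1-q)^((1-a)/2)).
alpha = -3.0, p = 0.9, q = 0.05.
e1 = (1+alpha)/2 = -1.0, e2 = (1-alpha)/2 = 2.0.
t1 = p^e1 * q^e2 = 0.9^-1.0 * 0.05^2.0 = 0.002778.
t2 = (1-p)^e1 * (1-q)^e2 = 0.1^-1.0 * 0.95^2.0 = 9.025.
4/(1-alpha^2) = -0.5.
D = -0.5*(1 - 0.002778 - 9.025) = 4.0139

4.0139


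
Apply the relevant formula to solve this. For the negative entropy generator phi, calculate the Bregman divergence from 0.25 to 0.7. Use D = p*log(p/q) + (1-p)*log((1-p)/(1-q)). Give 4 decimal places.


Bregman divergence with negative entropy generator:
D = p*log(p/q) + (1-p)*log((1-p)/(1-q)).
p = 0.25, q = 0.7.
p*log(p/q) = 0.25*log(0.25/0.7) = -0.257405.
(1-p)*log((1-p)/(1-q)) = 0.75*log(0.75/0.3) = 0.687218.
D = -0.257405 + 0.687218 = 0.4298

0.4298


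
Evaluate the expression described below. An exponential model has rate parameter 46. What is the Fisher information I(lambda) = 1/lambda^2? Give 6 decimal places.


Fisher information for exponential: I(lambda) = 1/lambda^2.
lambda = 46, lambda^2 = 2116.
I = 1/2116 = 0.000473

0.000473


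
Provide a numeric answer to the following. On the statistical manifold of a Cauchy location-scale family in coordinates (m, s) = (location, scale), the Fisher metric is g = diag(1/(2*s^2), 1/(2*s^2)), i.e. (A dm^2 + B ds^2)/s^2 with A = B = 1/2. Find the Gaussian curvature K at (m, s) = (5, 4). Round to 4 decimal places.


The metric has the form g = (A dm^2 + B ds^2)/s^2 with A = 1/2, B = 1/2.
Substitute u = sqrt(A/B)*m: g = B*(du^2 + ds^2)/s^2, i.e. B times the
Poincare upper half-plane metric, which has constant Gaussian curvature -1.
Scaling a 2D metric by a constant c divides the Gaussian curvature by c,
so K = -1/B = -1/(1/2) = -2.0000 everywhere (the point (m, s) = (5, 4) is irrelevant:
the curvature is constant).
The requested Gaussian curvature is K = -2.0000.

-2.0000


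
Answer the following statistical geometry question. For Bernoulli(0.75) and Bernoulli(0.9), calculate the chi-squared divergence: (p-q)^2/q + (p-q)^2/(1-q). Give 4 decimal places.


Chi-squared divergence between Bernoulli distributions:
chi^2 = (p-q)^2/q + (p-q)^2/(1-q).
p = 0.75, q = 0.9, p-q = -0.15.
(p-q)^2 = 0.0225.
term1 = 0.0225/0.9 = 0.025.
term2 = 0.0225/0.1 = 0.225.
chi^2 = 0.025 + 0.225 = 0.2500

0.2500


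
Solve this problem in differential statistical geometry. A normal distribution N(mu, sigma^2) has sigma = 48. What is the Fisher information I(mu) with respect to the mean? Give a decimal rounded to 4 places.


The Fisher information for the mean of a normal distribution is I(mu) = 1/sigma^2.
sigma = 48, so sigma^2 = 2304.
I(mu) = 1/2304 = 0.0004

0.0004


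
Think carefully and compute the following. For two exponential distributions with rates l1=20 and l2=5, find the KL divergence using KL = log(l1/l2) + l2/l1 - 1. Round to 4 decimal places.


KL divergence for exponential family:
KL = log(l1/l2) + l2/l1 - 1.
log(20/5) = 1.386294.
5/20 = 0.25.
KL = 1.386294 + 0.25 - 1 = 0.6363

0.6363


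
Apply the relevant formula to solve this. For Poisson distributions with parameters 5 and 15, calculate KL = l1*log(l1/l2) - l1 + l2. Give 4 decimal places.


KL divergence for Poisson:
KL = l1*log(l1/l2) - l1 + l2.
l1 = 5, l2 = 15.
log(5/15) = -1.098612.
l1*log(l1/l2) = 5 * -1.098612 = -5.493061.
KL = -5.493061 - 5 + 15 = 4.5069

4.5069


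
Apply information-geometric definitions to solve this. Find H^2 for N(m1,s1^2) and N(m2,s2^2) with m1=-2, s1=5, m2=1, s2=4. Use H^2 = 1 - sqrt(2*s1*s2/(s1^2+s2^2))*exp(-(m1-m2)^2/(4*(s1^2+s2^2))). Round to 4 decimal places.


Squared Hellinger distance for Gaussians:
H^2 = 1 - sqrt(2*s1*s2/(s1^2+s2^2)) * exp(-(m1-m2)^2/(4*(s1^2+s2^2))).
s1^2 = 25, s2^2 = 16, s1^2+s2^2 = 41.
sqrt(2*5*4/(41)) = 0.98773.
(m1-m2)^2 = (-3)^2 = 9.
exp(-9/(4*41)) = exp(-0.054878) = 0.946601.
H^2 = 1 - 0.98773*0.946601 = 0.0650

0.0650


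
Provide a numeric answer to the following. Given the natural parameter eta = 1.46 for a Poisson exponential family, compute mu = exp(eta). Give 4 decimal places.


Expectation parameter for Poisson exponential family:
mu = exp(eta).
eta = 1.46.
mu = exp(1.46) = 4.3060

4.3060


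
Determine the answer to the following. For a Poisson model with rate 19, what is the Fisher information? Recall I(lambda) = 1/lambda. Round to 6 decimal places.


Fisher information for Poisson: I(lambda) = 1/lambda.
lambda = 19.
I(lambda) = 1/19 = 0.052632

0.052632


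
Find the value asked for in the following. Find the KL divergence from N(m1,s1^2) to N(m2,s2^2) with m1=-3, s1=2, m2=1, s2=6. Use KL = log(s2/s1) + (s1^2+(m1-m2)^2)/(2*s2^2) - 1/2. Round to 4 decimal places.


KL divergence between normal distributions:
KL = log(s2/s1) + (s1^2 + (m1-m2)^2)/(2*s2^2) - 1/2.
log(6/2) = 1.098612.
(2^2 + (-3-1)^2)/(2*6^2) = (4 + 16)/72 = 0.277778.
KL = 1.098612 + 0.277778 - 0.5 = 0.8764

0.8764


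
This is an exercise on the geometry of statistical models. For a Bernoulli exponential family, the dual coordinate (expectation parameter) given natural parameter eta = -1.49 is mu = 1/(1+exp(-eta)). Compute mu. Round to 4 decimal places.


Dual coordinate (expectation parameter) for Bernoulli:
mu = 1/(1+exp(-eta)).
eta = -1.49.
exp(-eta) = exp(1.49) = 4.437096.
mu = 1/(1+4.437096) = 0.1839

0.1839


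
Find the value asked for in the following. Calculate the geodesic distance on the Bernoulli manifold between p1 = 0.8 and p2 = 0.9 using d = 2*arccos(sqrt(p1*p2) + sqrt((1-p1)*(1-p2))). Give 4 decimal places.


Geodesic distance on Bernoulli manifold:
d(p1,p2) = 2*arccos(sqrt(p1*p2) + sqrt((1-p1)*(1-p2))).
sqrt(p1*p2) = sqrt(0.8*0.9) = 0.848528.
sqrt((1-p1)*(1-p2)) = sqrt(0.2*0.1) = 0.141421.
arg = 0.848528 + 0.141421 = 0.989949.
d = 2*arccos(0.989949) = 0.2838

0.2838


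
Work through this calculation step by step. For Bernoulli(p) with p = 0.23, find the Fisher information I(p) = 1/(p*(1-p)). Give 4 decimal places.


For Bernoulli(p), Fisher information is I(p) = 1/(p*(1-p)).
p = 0.23, 1-p = 0.77.
p*(1-p) = 0.1771.
I(p) = 1/0.1771 = 5.6465

5.6465


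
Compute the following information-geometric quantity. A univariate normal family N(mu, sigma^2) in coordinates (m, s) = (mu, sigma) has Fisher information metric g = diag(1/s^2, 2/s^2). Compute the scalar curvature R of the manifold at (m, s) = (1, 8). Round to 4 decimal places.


The metric has the form g = (A dm^2 + B ds^2)/s^2 with A = 1, B = 2.
Substitute u = sqrt(A/B)*m: g = B*(du^2 + ds^2)/s^2, i.e. B times the
Poincare upper half-plane metric, which has constant Gaussian curvature -1.
Scaling a 2D metric by a constant c divides the Gaussian curvature by c,
so K = -1/B = -1/(2) = -0.5000 everywhere (the point (m, s) = (1, 8) is irrelevant:
the curvature is constant).
Scalar curvature in dimension 2: R = 2K = -2/(2) = -1.0000.

-1.0000


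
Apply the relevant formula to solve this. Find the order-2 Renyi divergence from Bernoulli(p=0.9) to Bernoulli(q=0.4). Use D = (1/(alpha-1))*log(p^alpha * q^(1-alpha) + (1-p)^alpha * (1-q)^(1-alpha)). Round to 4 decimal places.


Renyi divergence of order alpha between Bernoulli distributions:
D = (1/(alpha-1))*log(p^alpha * q^(1-alpha) + (1-p)^alpha * (1-q)^(1-alpha)).
alpha = 2, p = 0.9, q = 0.4.
p^alpha * q^(1-alpha) = 0.9^2 * 0.4^-1 = 2.025.
(1-p)^alpha * (1-q)^(1-alpha) = 0.1^2 * 0.6^-1 = 0.016667.
sum = 2.025 + 0.016667 = 2.041667.
D = (1/1)*log(2.041667) = 0.7138

0.7138


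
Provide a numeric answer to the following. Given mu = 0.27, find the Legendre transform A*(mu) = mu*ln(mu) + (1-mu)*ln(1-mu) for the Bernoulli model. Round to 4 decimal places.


Legendre transform for Bernoulli:
A*(mu) = mu*log(mu) + (1-mu)*log(1-mu).
mu = 0.27, 1-mu = 0.73.
mu*log(mu) = 0.27*log(0.27) = -0.35352.
(1-mu)*log(1-mu) = 0.73*log(0.73) = -0.229739.
A* = -0.35352 + -0.229739 = -0.5833

-0.5833


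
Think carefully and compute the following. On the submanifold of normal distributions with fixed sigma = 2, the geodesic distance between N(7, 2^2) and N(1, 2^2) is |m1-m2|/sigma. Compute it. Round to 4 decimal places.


On the fixed-variance normal subfamily, geodesic distance = |m1-m2|/sigma.
|7 - 1| = 6.
sigma = 2.
d = 6/2 = 3.0000

3.0000


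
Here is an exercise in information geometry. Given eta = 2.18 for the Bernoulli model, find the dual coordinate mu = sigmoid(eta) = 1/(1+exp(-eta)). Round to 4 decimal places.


Dual coordinate (expectation parameter) for Bernoulli:
mu = 1/(1+exp(-eta)).
eta = 2.18.
exp(-eta) = exp(-2.18) = 0.113042.
mu = 1/(1+0.113042) = 0.8984

0.8984


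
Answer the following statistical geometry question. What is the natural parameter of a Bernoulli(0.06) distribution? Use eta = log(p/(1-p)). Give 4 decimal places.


Natural parameter for Bernoulli: eta = log(p/(1-p)).
p = 0.06, 1-p = 0.94.
p/(1-p) = 0.06383.
eta = log(0.06383) = -2.7515

-2.7515


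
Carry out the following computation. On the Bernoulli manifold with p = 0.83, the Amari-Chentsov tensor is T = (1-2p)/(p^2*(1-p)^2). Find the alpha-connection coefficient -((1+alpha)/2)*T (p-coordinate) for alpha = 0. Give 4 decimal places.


Skewness (Amari-Chentsov) tensor: T = (1-2p)/(p^2*(1-p)^2).
p = 0.83, 1-2p = -0.66, p^2 = 0.6889, (1-p)^2 = 0.0289.
T = -0.66/(0.6889 * 0.0289) = -33.150487.
In the p-coordinate, Gamma^(alpha) = Gamma^(0) - (alpha/2)*T with Gamma^(0) = (1/2)*g'(p) = -T/2,
so Gamma^(alpha) = -((1+alpha)/2)*T.
alpha = 0, -(1+alpha)/2 = -0.5.
Gamma = -0.5 * -33.150487 = 16.5752

16.5752


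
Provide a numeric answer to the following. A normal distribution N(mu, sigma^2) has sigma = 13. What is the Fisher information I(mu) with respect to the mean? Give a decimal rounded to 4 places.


The Fisher information for the mean of a normal distribution is I(mu) = 1/sigma^2.
sigma = 13, so sigma^2 = 169.
I(mu) = 1/169 = 0.0059

0.0059


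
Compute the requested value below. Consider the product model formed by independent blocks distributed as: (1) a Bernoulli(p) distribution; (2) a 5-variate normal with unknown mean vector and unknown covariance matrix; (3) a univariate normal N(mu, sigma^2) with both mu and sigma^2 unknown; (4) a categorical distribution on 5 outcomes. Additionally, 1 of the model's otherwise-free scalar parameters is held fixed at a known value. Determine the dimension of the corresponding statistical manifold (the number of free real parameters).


The dimension of a statistical manifold equals the number of free
(independent) real parameters of the model. For a product of independent
blocks the parameter counts add.
- Bernoulli (p): 1.
- 5-variate normal: 5 (mean) + 5*6/2 = 15 (symmetric covariance) = 20.
- normal (mu, sigma^2): 2.
- categorical on 5 outcomes (probabilities sum to 1): 5-1 = 4.
Total = 1 + 20 + 2 + 4 = 27.
1 parameter(s) fixed at known values: 27 - 1 = 26.
Dimension = 26

26


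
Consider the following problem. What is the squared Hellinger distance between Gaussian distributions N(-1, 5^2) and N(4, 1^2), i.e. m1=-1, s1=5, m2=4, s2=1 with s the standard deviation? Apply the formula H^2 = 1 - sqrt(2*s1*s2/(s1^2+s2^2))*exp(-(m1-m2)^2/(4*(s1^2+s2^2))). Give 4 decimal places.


Squared Hellinger distance for Gaussians:
H^2 = 1 - sqrt(2*s1*s2/(s1^2+s2^2)) * exp(-(m1-m2)^2/(4*(s1^2+s2^2))).
s1^2 = 25, s2^2 = 1, s1^2+s2^2 = 26.
sqrt(2*5*1/(26)) = 0.620174.
(m1-m2)^2 = (-5)^2 = 25.
exp(-25/(4*26)) = exp(-0.240385) = 0.786325.
H^2 = 1 - 0.620174*0.786325 = 0.5123

0.5123


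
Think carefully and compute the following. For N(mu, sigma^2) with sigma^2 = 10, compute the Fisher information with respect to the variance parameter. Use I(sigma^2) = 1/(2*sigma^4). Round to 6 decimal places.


Fisher information for variance: I(sigma^2) = 1/(2*sigma^4).
sigma^2 = 10, so sigma^4 = 100.
I = 1/(2*100) = 1/200 = 0.005000

0.005000


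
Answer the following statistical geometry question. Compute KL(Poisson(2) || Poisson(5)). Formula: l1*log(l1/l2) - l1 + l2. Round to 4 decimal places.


KL divergence for Poisson:
KL = l1*log(l1/l2) - l1 + l2.
l1 = 2, l2 = 5.
log(2/5) = -0.916291.
l1*log(l1/l2) = 2 * -0.916291 = -1.832581.
KL = -1.832581 - 2 + 5 = 1.1674

1.1674


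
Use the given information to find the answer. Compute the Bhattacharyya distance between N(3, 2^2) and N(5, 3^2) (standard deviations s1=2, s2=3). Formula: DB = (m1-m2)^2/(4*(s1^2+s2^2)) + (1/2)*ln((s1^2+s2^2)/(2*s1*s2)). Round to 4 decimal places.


Bhattacharyya distance between two Gaussians:
DB = (m1-m2)^2/(4*(s1^2+s2^2)) + (1/2)*ln((s1^2+s2^2)/(2*s1*s2)).
(m1-m2)^2 = (-2)^2 = 4.
s1^2+s2^2 = 4 + 9 = 13.
term1 = 4/52 = 0.076923.
term2 = 0.5*ln(13/12.0) = 0.040021.
DB = 0.076923 + 0.040021 = 0.1169

0.1169


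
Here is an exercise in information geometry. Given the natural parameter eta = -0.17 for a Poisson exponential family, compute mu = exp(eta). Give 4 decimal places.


Expectation parameter for Poisson exponential family:
mu = exp(eta).
eta = -0.17.
mu = exp(-0.17) = 0.8437

0.8437


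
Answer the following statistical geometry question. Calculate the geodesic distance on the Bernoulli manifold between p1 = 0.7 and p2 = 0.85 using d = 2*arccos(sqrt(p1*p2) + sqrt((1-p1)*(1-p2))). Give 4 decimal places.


Geodesic distance on Bernoulli manifold:
d(p1,p2) = 2*arccos(sqrt(p1*p2) + sqrt((1-p1)*(1-p2))).
sqrt(p1*p2) = sqrt(0.7*0.85) = 0.771362.
sqrt((1-p1)*(1-p2)) = sqrt(0.3*0.15) = 0.212132.
arg = 0.771362 + 0.212132 = 0.983494.
d = 2*arccos(0.983494) = 0.3639

0.3639


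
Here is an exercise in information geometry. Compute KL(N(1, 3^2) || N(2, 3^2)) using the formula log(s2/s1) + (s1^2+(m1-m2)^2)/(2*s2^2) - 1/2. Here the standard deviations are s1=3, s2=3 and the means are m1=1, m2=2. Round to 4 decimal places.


KL divergence between normal distributions:
KL = log(s2/s1) + (s1^2 + (m1-m2)^2)/(2*s2^2) - 1/2.
log(3/3) = 0.0.
(3^2 + (1-2)^2)/(2*3^2) = (9 + 1)/18 = 0.555556.
KL = 0.0 + 0.555556 - 0.5 = 0.0556

0.0556


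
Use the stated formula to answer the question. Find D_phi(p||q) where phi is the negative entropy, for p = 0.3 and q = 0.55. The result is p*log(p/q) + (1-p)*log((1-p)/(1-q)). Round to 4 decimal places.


Bregman divergence with negative entropy generator:
D = p*log(p/q) + (1-p)*log((1-p)/(1-q)).
p = 0.3, q = 0.55.
p*log(p/q) = 0.3*log(0.3/0.55) = -0.181841.
(1-p)*log((1-p)/(1-q)) = 0.7*log(0.7/0.45) = 0.309283.
D = -0.181841 + 0.309283 = 0.1274

0.1274


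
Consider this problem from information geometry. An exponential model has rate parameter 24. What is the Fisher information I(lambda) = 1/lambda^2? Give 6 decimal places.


Fisher information for exponential: I(lambda) = 1/lambda^2.
lambda = 24, lambda^2 = 576.
I = 1/576 = 0.001736

0.001736


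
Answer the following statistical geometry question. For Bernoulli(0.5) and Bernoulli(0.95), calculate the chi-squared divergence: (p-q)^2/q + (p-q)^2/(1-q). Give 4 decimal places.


Chi-squared divergence between Bernoulli distributions:
chi^2 = (p-q)^2/q + (p-q)^2/(1-q).
p = 0.5, q = 0.95, p-q = -0.45.
(p-q)^2 = 0.2025.
term1 = 0.2025/0.95 = 0.213158.
term2 = 0.2025/0.05 = 4.05.
chi^2 = 0.213158 + 4.05 = 4.2632

4.2632


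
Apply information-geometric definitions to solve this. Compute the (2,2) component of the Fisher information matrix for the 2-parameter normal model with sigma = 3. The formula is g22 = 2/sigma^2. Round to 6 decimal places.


For the 2-parameter normal family, the Fisher metric has:
  g11 = 1/sigma^2, g22 = 2/sigma^2.
sigma = 3, sigma^2 = 9.
g22 = 0.222222

0.222222


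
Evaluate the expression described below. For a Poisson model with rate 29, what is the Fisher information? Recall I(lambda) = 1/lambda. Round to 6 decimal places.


Fisher information for Poisson: I(lambda) = 1/lambda.
lambda = 29.
I(lambda) = 1/29 = 0.034483

0.034483


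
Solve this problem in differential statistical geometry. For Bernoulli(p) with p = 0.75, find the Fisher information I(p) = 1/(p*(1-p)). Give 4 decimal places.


For Bernoulli(p), Fisher information is I(p) = 1/(p*(1-p)).
p = 0.75, 1-p = 0.25.
p*(1-p) = 0.1875.
I(p) = 1/0.1875 = 5.3333

5.3333


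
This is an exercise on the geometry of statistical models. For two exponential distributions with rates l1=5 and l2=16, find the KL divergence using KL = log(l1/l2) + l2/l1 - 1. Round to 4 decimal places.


KL divergence for exponential family:
KL = log(l1/l2) + l2/l1 - 1.
log(5/16) = -1.163151.
16/5 = 3.2.
KL = -1.163151 + 3.2 - 1 = 1.0368

1.0368


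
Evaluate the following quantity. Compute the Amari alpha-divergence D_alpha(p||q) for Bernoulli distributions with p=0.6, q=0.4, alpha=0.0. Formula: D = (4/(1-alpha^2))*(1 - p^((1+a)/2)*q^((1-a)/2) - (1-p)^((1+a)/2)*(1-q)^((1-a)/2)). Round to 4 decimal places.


Amari alpha-divergence:
D = (4/(1-alpha^2))*(1 - p^((1+a)/2)*q^((1-a)/2) - (1-p)^((1+a)/2)*(1-q)^((1-a)/2)).
alpha = 0.0, p = 0.6, q = 0.4.
e1 = (1+alpha)/2 = 0.5, e2 = (1-alpha)/2 = 0.5.
t1 = p^e1 * q^e2 = 0.6^0.5 * 0.4^0.5 = 0.489898.
t2 = (1-p)^e1 * (1-q)^e2 = 0.4^0.5 * 0.6^0.5 = 0.489898.
4/(1-alpha^2) = 4.0.
D = 4.0*(1 - 0.489898 - 0.489898) = 0.0808

0.0808


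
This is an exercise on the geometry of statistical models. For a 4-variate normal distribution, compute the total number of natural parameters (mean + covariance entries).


Exponential family dimension calculation:
For 4-dim MVN: mean has 4 params, covariance has 4*5/2 = 10 unique entries.
Total dim = 4 + 10 = 14.

14


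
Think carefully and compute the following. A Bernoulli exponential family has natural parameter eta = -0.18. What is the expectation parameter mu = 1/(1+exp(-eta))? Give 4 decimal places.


Dual coordinate (expectation parameter) for Bernoulli:
mu = 1/(1+exp(-eta)).
eta = -0.18.
exp(-eta) = exp(0.18) = 1.197217.
mu = 1/(1+1.197217) = 0.4551

0.4551


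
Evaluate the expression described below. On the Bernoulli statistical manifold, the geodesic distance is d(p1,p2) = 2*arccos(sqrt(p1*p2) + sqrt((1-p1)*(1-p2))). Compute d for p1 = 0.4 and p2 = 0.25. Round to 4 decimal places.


Geodesic distance on Bernoulli manifold:
d(p1,p2) = 2*arccos(sqrt(p1*p2) + sqrt((1-p1)*(1-p2))).
sqrt(p1*p2) = sqrt(0.4*0.25) = 0.316228.
sqrt((1-p1)*(1-p2)) = sqrt(0.6*0.75) = 0.67082.
arg = 0.316228 + 0.67082 = 0.987048.
d = 2*arccos(0.987048) = 0.3222

0.3222


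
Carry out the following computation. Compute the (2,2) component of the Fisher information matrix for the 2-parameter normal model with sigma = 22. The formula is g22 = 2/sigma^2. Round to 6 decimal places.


For the 2-parameter normal family, the Fisher metric has:
  g11 = 1/sigma^2, g22 = 2/sigma^2.
sigma = 22, sigma^2 = 484.
g22 = 0.004132

0.004132


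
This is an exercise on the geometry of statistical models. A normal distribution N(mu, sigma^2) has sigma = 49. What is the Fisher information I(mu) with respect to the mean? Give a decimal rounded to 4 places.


The Fisher information for the mean of a normal distribution is I(mu) = 1/sigma^2.
sigma = 49, so sigma^2 = 2401.
I(mu) = 1/2401 = 0.0004

0.0004


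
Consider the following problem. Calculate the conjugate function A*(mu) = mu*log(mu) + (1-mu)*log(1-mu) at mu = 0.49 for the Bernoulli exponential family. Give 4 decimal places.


Legendre transform for Bernoulli:
A*(mu) = mu*log(mu) + (1-mu)*log(1-mu).
mu = 0.49, 1-mu = 0.51.
mu*log(mu) = 0.49*log(0.49) = -0.349541.
(1-mu)*log(1-mu) = 0.51*log(0.51) = -0.343406.
A* = -0.349541 + -0.343406 = -0.6929

-0.6929


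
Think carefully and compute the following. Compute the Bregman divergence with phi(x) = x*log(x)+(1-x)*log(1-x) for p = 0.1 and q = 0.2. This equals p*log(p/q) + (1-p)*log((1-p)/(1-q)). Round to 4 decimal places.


Bregman divergence with negative entropy generator:
D = p*log(p/q) + (1-p)*log((1-p)/(1-q)).
p = 0.1, q = 0.2.
p*log(p/q) = 0.1*log(0.1/0.2) = -0.069315.
(1-p)*log((1-p)/(1-q)) = 0.9*log(0.9/0.8) = 0.106005.
D = -0.069315 + 0.106005 = 0.0367

0.0367


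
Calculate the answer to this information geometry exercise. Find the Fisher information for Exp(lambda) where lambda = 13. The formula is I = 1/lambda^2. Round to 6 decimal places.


Fisher information for exponential: I(lambda) = 1/lambda^2.
lambda = 13, lambda^2 = 169.
I = 1/169 = 0.005917

0.005917


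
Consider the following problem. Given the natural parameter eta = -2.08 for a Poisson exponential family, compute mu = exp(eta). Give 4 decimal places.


Expectation parameter for Poisson exponential family:
mu = exp(eta).
eta = -2.08.
mu = exp(-2.08) = 0.1249

0.1249


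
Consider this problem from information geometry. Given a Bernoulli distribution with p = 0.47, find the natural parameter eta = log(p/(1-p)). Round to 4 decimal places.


Natural parameter for Bernoulli: eta = log(p/(1-p)).
p = 0.47, 1-p = 0.53.
p/(1-p) = 0.886792.
eta = log(0.886792) = -0.1201

-0.1201


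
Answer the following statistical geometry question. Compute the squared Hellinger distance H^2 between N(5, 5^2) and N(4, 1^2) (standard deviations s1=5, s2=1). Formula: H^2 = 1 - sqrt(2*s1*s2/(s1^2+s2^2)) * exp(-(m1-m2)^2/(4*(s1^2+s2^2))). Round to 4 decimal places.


Squared Hellinger distance for Gaussians:
H^2 = 1 - sqrt(2*s1*s2/(s1^2+s2^2)) * exp(-(m1-m2)^2/(4*(s1^2+s2^2))).
s1^2 = 25, s2^2 = 1, s1^2+s2^2 = 26.
sqrt(2*5*1/(26)) = 0.620174.
(m1-m2)^2 = (1)^2 = 1.
exp(-1/(4*26)) = exp(-0.009615) = 0.990431.
H^2 = 1 - 0.620174*0.990431 = 0.3858

0.3858


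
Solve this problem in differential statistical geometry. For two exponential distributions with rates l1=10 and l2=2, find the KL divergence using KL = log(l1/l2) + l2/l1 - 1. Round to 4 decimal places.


KL divergence for exponential family:
KL = log(l1/l2) + l2/l1 - 1.
log(10/2) = 1.609438.
2/10 = 0.2.
KL = 1.609438 + 0.2 - 1 = 0.8094

0.8094


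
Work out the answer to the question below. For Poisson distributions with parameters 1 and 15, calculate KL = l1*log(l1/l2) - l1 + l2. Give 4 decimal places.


KL divergence for Poisson:
KL = l1*log(l1/l2) - l1 + l2.
l1 = 1, l2 = 15.
log(1/15) = -2.70805.
l1*log(l1/l2) = 1 * -2.70805 = -2.70805.
KL = -2.70805 - 1 + 15 = 11.2919

11.2919


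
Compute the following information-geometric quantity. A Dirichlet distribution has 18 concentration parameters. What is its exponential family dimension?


Exponential family dimension calculation:
Dirichlet with 18 components has 18 natural parameters.

18


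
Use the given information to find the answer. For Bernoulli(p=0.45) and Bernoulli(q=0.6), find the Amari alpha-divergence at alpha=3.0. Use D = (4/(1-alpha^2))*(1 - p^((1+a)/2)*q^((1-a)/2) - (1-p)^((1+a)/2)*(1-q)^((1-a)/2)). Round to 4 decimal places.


Amari alpha-divergence:
D = (4/(1-alpha^2))*(1 - p^((1+a)/2)*q^((1-a)/2) - (1-p)^((1+a)/2)*(1-q)^((1-a)/2)).
alpha = 3.0, p = 0.45, q = 0.6.
e1 = (1+alpha)/2 = 2.0, e2 = (1-alpha)/2 = -1.0.
t1 = p^e1 * q^e2 = 0.45^2.0 * 0.6^-1.0 = 0.3375.
t2 = (1-p)^e1 * (1-q)^e2 = 0.55^2.0 * 0.4^-1.0 = 0.75625.
4/(1-alpha^2) = -0.5.
D = -0.5*(1 - 0.3375 - 0.75625) = 0.0469

0.0469


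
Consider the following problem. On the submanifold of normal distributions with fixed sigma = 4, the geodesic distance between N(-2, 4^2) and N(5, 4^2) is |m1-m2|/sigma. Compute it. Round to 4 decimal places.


On the fixed-variance normal subfamily, geodesic distance = |m1-m2|/sigma.
|-2 - 5| = 7.
sigma = 4.
d = 7/4 = 1.7500

1.7500


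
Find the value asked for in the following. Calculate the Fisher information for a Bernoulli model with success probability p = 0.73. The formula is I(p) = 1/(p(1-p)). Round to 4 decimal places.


For Bernoulli(p), Fisher information is I(p) = 1/(p*(1-p)).
p = 0.73, 1-p = 0.27.
p*(1-p) = 0.1971.
I(p) = 1/0.1971 = 5.0736

5.0736


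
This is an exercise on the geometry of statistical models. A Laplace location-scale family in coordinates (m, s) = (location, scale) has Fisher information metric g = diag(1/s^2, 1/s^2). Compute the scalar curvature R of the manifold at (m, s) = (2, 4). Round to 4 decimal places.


The metric has the form g = (A dm^2 + B ds^2)/s^2 with A = 1, B = 1.
Substitute u = sqrt(A/B)*m: g = B*(du^2 + ds^2)/s^2, i.e. B times the
Poincare upper half-plane metric, which has constant Gaussian curvature -1.
Scaling a 2D metric by a constant c divides the Gaussian curvature by c,
so K = -1/B = -1/(1) = -1.0000 everywhere (the point (m, s) = (2, 4) is irrelevant:
the curvature is constant).
Scalar curvature in dimension 2: R = 2K = -2/(1) = -2.0000.

-2.0000


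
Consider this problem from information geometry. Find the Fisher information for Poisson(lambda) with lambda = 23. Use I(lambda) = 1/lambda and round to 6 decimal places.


Fisher information for Poisson: I(lambda) = 1/lambda.
lambda = 23.
I(lambda) = 1/23 = 0.043478

0.043478


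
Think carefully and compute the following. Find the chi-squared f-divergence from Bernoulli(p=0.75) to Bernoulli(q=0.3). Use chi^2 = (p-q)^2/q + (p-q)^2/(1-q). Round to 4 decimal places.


Chi-squared divergence between Bernoulli distributions:
chi^2 = (p-q)^2/q + (p-q)^2/(1-q).
p = 0.75, q = 0.3, p-q = 0.45.
(p-q)^2 = 0.2025.
term1 = 0.2025/0.3 = 0.675.
term2 = 0.2025/0.7 = 0.289286.
chi^2 = 0.675 + 0.289286 = 0.9643

0.9643


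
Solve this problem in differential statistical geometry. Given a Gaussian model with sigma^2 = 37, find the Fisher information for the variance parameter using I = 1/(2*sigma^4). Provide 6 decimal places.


Fisher information for variance: I(sigma^2) = 1/(2*sigma^4).
sigma^2 = 37, so sigma^4 = 1369.
I = 1/(2*1369) = 1/2738 = 0.000365

0.000365


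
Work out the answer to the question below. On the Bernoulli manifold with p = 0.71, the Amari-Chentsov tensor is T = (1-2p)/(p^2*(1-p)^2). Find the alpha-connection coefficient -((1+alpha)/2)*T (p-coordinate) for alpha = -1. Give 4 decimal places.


Skewness (Amari-Chentsov) tensor: T = (1-2p)/(p^2*(1-p)^2).
p = 0.71, 1-2p = -0.42, p^2 = 0.5041, (1-p)^2 = 0.0841.
T = -0.42/(0.5041 * 0.0841) = -9.906873.
In the p-coordinate, Gamma^(alpha) = Gamma^(0) - (alpha/2)*T with Gamma^(0) = (1/2)*g'(p) = -T/2,
so Gamma^(alpha) = -((1+alpha)/2)*T.
alpha = -1, -(1+alpha)/2 = 0.0.
Gamma = 0.0 * -9.906873 = 0.0000

0.0000


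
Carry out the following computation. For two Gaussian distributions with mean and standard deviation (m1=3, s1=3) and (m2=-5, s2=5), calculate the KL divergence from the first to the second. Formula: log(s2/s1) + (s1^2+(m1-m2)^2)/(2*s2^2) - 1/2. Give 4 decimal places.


KL divergence between normal distributions:
KL = log(s2/s1) + (s1^2 + (m1-m2)^2)/(2*s2^2) - 1/2.
log(5/3) = 0.510826.
(3^2 + (3--5)^2)/(2*5^2) = (9 + 64)/50 = 1.46.
KL = 0.510826 + 1.46 - 0.5 = 1.4708

1.4708


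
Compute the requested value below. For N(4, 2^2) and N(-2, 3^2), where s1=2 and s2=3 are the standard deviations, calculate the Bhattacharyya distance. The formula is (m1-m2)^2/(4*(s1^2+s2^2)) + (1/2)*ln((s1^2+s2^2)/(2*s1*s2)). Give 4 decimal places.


Bhattacharyya distance between two Gaussians:
DB = (m1-m2)^2/(4*(s1^2+s2^2)) + (1/2)*ln((s1^2+s2^2)/(2*s1*s2)).
(m1-m2)^2 = (6)^2 = 36.
s1^2+s2^2 = 4 + 9 = 13.
term1 = 36/52 = 0.692308.
term2 = 0.5*ln(13/12.0) = 0.040021.
DB = 0.692308 + 0.040021 = 0.7323

0.7323


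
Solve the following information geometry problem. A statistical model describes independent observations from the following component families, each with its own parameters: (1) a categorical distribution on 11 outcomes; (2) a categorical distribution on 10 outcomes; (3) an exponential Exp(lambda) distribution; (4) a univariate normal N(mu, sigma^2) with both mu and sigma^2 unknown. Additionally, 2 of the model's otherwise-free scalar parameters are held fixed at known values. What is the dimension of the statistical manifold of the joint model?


The dimension of a statistical manifold equals the number of free
(independent) real parameters of the model. For a product of independent
blocks the parameter counts add.
- categorical on 11 outcomes (probabilities sum to 1): 11-1 = 10.
- categorical on 10 outcomes (probabilities sum to 1): 10-1 = 9.
- exponential (lambda): 1.
- normal (mu, sigma^2): 2.
Total = 10 + 9 + 1 + 2 = 22.
2 parameter(s) fixed at known values: 22 - 2 = 20.
Dimension = 20

20


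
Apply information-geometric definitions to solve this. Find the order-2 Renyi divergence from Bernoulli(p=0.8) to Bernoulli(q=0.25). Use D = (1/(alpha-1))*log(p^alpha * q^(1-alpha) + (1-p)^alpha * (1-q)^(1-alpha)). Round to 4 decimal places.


Renyi divergence of order alpha between Bernoulli distributions:
D = (1/(alpha-1))*log(p^alpha * q^(1-alpha) + (1-p)^alpha * (1-q)^(1-alpha)).
alpha = 2, p = 0.8, q = 0.25.
p^alpha * q^(1-alpha) = 0.8^2 * 0.25^-1 = 2.56.
(1-p)^alpha * (1-q)^(1-alpha) = 0.2^2 * 0.75^-1 = 0.053333.
sum = 2.56 + 0.053333 = 2.613333.
D = (1/1)*log(2.613333) = 0.9606

0.9606


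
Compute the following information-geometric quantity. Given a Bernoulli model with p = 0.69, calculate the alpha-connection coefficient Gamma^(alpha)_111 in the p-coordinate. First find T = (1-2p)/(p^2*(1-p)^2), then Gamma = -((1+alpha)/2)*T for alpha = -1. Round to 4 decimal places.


Skewness (Amari-Chentsov) tensor: T = (1-2p)/(p^2*(1-p)^2).
p = 0.69, 1-2p = -0.38, p^2 = 0.4761, (1-p)^2 = 0.0961.
T = -0.38/(0.4761 * 0.0961) = -8.305428.
In the p-coordinate, Gamma^(alpha) = Gamma^(0) - (alpha/2)*T with Gamma^(0) = (1/2)*g'(p) = -T/2,
so Gamma^(alpha) = -((1+alpha)/2)*T.
alpha = -1, -(1+alpha)/2 = 0.0.
Gamma = 0.0 * -8.305428 = 0.0000

0.0000


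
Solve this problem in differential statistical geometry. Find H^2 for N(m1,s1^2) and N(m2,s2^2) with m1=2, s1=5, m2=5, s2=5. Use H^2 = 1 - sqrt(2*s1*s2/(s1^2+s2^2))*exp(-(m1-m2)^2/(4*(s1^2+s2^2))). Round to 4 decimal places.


Squared Hellinger distance for Gaussians:
H^2 = 1 - sqrt(2*s1*s2/(s1^2+s2^2)) * exp(-(m1-m2)^2/(4*(s1^2+s2^2))).
s1^2 = 25, s2^2 = 25, s1^2+s2^2 = 50.
sqrt(2*5*5/(50)) = 1.0.
(m1-m2)^2 = (-3)^2 = 9.
exp(-9/(4*50)) = exp(-0.045) = 0.955997.
H^2 = 1 - 1.0*0.955997 = 0.0440

0.0440


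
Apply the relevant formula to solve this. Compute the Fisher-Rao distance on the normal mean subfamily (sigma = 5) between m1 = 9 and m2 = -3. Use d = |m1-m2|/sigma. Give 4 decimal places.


On the fixed-variance normal subfamily, geodesic distance = |m1-m2|/sigma.
|9 - -3| = 12.
sigma = 5.
d = 12/5 = 2.4000

2.4000


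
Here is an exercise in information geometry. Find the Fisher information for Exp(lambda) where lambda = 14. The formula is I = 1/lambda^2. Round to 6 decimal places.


Fisher information for exponential: I(lambda) = 1/lambda^2.
lambda = 14, lambda^2 = 196.
I = 1/196 = 0.005102

0.005102


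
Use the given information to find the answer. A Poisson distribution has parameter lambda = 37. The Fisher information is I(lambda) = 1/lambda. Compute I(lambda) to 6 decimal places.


Fisher information for Poisson: I(lambda) = 1/lambda.
lambda = 37.
I(lambda) = 1/37 = 0.027027

0.027027


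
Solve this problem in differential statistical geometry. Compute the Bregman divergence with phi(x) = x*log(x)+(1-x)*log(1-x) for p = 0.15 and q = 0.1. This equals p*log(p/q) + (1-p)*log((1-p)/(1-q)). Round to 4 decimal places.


Bregman divergence with negative entropy generator:
D = p*log(p/q) + (1-p)*log((1-p)/(1-q)).
p = 0.15, q = 0.1.
p*log(p/q) = 0.15*log(0.15/0.1) = 0.06082.
(1-p)*log((1-p)/(1-q)) = 0.85*log(0.85/0.9) = -0.048585.
D = 0.06082 + -0.048585 = 0.0122

0.0122


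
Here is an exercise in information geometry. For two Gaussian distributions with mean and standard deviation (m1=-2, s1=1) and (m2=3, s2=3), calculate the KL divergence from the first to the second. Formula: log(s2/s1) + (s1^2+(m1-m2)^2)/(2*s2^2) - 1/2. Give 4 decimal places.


KL divergence between normal distributions:
KL = log(s2/s1) + (s1^2 + (m1-m2)^2)/(2*s2^2) - 1/2.
log(3/1) = 1.098612.
(1^2 + (-2-3)^2)/(2*3^2) = (1 + 25)/18 = 1.444444.
KL = 1.098612 + 1.444444 - 0.5 = 2.0431

2.0431


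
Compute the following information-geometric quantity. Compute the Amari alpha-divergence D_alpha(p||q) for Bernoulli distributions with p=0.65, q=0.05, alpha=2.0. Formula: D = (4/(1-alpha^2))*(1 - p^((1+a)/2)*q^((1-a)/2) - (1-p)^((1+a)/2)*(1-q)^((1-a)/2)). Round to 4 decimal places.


Amari alpha-divergence:
D = (4/(1-alpha^2))*(1 - p^((1+a)/2)*q^((1-a)/2) - (1-p)^((1+a)/2)*(1-q)^((1-a)/2)).
alpha = 2.0, p = 0.65, q = 0.05.
e1 = (1+alpha)/2 = 1.5, e2 = (1-alpha)/2 = -0.5.
t1 = p^e1 * q^e2 = 0.65^1.5 * 0.05^-0.5 = 2.343608.
t2 = (1-p)^e1 * (1-q)^e2 = 0.35^1.5 * 0.95^-0.5 = 0.212442.
4/(1-alpha^2) = -1.333333.
D = -1.333333*(1 - 2.343608 - 0.212442) = 2.0747

2.0747


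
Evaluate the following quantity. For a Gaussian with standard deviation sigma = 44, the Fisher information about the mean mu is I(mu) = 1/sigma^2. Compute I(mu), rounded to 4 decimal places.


The Fisher information for the mean of a normal distribution is I(mu) = 1/sigma^2.
sigma = 44, so sigma^2 = 1936.
I(mu) = 1/1936 = 0.0005

0.0005


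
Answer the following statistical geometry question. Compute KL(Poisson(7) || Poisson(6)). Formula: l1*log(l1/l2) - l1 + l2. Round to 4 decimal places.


KL divergence for Poisson:
KL = l1*log(l1/l2) - l1 + l2.
l1 = 7, l2 = 6.
log(7/6) = 0.154151.
l1*log(l1/l2) = 7 * 0.154151 = 1.079055.
KL = 1.079055 - 7 + 6 = 0.0791

0.0791


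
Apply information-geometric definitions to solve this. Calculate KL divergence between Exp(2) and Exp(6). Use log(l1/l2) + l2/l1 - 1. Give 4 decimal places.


KL divergence for exponential family:
KL = log(l1/l2) + l2/l1 - 1.
log(2/6) = -1.098612.
6/2 = 3.0.
KL = -1.098612 + 3.0 - 1 = 0.9014

0.9014


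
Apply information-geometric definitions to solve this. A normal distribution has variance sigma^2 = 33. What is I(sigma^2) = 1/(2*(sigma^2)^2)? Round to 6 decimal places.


Fisher information for variance: I(sigma^2) = 1/(2*sigma^4).
sigma^2 = 33, so sigma^4 = 1089.
I = 1/(2*1089) = 1/2178 = 0.000459

0.000459


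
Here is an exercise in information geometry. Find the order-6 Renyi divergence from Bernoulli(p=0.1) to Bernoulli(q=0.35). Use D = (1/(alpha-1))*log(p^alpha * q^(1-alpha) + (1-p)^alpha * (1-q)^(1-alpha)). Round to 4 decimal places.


Renyi divergence of order alpha between Bernoulli distributions:
D = (1/(alpha-1))*log(p^alpha * q^(1-alpha) + (1-p)^alpha * (1-q)^(1-alpha)).
alpha = 6, p = 0.1, q = 0.35.
p^alpha * q^(1-alpha) = 0.1^6 * 0.35^-5 = 0.00019.
(1-p)^alpha * (1-q)^(1-alpha) = 0.9^6 * 0.65^-5 = 4.58024.
sum = 0.00019 + 4.58024 = 4.580431.
D = (1/5)*log(4.580431) = 0.3044

0.3044


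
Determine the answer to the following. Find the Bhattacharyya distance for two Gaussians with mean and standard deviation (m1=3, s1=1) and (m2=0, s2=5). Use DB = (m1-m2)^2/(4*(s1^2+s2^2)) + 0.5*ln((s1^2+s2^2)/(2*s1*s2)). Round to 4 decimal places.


Bhattacharyya distance between two Gaussians:
DB = (m1-m2)^2/(4*(s1^2+s2^2)) + (1/2)*ln((s1^2+s2^2)/(2*s1*s2)).
(m1-m2)^2 = (3)^2 = 9.
s1^2+s2^2 = 1 + 25 = 26.
term1 = 9/104 = 0.086538.
term2 = 0.5*ln(26/10.0) = 0.477756.
DB = 0.086538 + 0.477756 = 0.5643

0.5643
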